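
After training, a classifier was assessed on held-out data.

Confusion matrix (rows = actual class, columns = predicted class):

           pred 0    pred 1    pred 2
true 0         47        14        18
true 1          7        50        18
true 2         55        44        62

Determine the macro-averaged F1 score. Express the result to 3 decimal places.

0.508

Per-class F1 score (2·TP/(2·TP+FP+FN)):
  0: TP=47, FP=7+55=62, FN=14+18=32 → 94/188 = 0.5000
  1: TP=50, FP=14+44=58, FN=7+18=25 → 100/183 = 0.5464
  2: TP=62, FP=18+18=36, FN=55+44=99 → 124/259 = 0.4788
Macro-F1 score = mean = (0.5000 + 0.5464 + 0.4788) / 3 = 0.508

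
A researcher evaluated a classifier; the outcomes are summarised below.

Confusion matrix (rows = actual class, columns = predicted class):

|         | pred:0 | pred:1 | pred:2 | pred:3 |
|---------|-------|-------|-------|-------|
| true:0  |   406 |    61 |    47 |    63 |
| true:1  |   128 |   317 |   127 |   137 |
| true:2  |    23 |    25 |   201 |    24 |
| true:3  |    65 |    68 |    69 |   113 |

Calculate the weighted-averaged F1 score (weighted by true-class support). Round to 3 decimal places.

0.552

Per-class F1 score (2·TP/(2·TP+FP+FN)):
  0: TP=406, FP=128+23+65=216, FN=61+47+63=171 → 812/1199 = 0.6772
  1: TP=317, FP=61+25+68=154, FN=128+127+137=392 → 634/1180 = 0.5373
  2: TP=201, FP=47+127+69=243, FN=23+25+24=72 → 402/717 = 0.5607
  3: TP=113, FP=63+137+24=224, FN=65+68+69=202 → 226/652 = 0.3466
Weighted-F1 score = Σ (supportᵢ/N)·F1 scoreᵢ with N=1874: (577/1874)·0.6772 + (709/1874)·0.5373 + (273/1874)·0.5607 + (315/1874)·0.3466 = 0.552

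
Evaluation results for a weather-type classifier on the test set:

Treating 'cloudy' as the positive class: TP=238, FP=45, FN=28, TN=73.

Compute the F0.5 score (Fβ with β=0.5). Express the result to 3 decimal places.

0.851

Fβ = (1+β²)·TP / ((1+β²)·TP + β²·FN + FP), with β²=1/4
= 1.25·238 / (1.25·238 + 0.25·28 + 45) = 0.851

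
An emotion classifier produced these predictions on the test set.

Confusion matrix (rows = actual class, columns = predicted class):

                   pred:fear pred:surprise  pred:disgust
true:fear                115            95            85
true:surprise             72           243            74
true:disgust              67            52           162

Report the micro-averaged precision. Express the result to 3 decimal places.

Micro-averaging pools counts across classes: ΣTP=520, ΣFP=445, ΣFN=445.
Micro-precision = TP/(TP+FP) on pooled counts = 0.539 (equals overall accuracy in single-label multiclass).

0.539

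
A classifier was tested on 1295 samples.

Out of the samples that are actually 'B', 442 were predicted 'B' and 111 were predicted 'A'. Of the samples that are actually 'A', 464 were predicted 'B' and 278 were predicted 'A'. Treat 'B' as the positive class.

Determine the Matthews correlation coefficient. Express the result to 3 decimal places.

MCC = (TP·TN − FP·FN) / √((TP+FP)(TP+FN)(TN+FP)(TN+FN))
Numerator = 442·278 − 464·111 = 71372
Denominator = √(906·553·742·389) = √144612833484 = 380279.9409
MCC = 71372 / 380279.9409 = 0.188

0.188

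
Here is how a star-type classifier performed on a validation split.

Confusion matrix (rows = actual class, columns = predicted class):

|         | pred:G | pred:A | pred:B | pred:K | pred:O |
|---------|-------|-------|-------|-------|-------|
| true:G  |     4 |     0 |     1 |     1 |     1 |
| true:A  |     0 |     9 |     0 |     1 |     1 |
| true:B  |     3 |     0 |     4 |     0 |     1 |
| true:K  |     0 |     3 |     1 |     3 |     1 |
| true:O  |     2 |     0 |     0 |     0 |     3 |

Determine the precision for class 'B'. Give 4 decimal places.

One-vs-rest for 'B': TP = diagonal; FP = other classes predicted 'B'; FN = 'B' predicted as other.
precision = TP/(TP+FP).
B: TP=4, FP=1+0+1+0=2 → 4/6 = 0.66667

0.6667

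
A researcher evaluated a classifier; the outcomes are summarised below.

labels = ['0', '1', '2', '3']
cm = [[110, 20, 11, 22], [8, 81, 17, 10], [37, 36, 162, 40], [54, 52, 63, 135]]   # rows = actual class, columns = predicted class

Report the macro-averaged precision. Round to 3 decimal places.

Per-class precision (TP/(TP+FP)):
  0: TP=110, FP=8+37+54=99 → 110/209 = 0.5263
  1: TP=81, FP=20+36+52=108 → 81/189 = 0.4286
  2: TP=162, FP=11+17+63=91 → 162/253 = 0.6403
  3: TP=135, FP=22+10+40=72 → 135/207 = 0.6522
Macro-precision = mean = (0.5263 + 0.4286 + 0.6403 + 0.6522) / 4 = 0.562

0.562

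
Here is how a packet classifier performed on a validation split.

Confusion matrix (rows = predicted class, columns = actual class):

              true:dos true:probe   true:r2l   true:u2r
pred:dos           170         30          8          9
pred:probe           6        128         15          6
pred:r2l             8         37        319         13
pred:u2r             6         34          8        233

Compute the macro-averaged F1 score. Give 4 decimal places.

Per-class F1 score (2·TP/(2·TP+FP+FN)):
  dos: TP=170, FP=30+8+9=47, FN=6+8+6=20 → 340/407 = 0.83538
  probe: TP=128, FP=6+15+6=27, FN=30+37+34=101 → 256/384 = 0.66667
  r2l: TP=319, FP=8+37+13=58, FN=8+15+8=31 → 638/727 = 0.87758
  u2r: TP=233, FP=6+34+8=48, FN=9+6+13=28 → 466/542 = 0.85978
Macro-F1 score = mean = (0.83538 + 0.66667 + 0.87758 + 0.85978) / 4 = 0.8099

0.8099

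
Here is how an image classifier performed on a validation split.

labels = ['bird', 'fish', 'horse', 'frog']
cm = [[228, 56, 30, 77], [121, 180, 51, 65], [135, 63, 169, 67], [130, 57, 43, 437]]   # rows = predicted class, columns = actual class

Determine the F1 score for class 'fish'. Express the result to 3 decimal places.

Take TP from the diagonal, FP from the rest of the 'fish' prediction marginal, FN from the rest of the 'fish' actual marginal.
F1 score = 2·TP/(2·TP+FP+FN).
fish: TP=180, FP=121+51+65=237, FN=56+63+57=176 → 360/773 = 0.4657

0.466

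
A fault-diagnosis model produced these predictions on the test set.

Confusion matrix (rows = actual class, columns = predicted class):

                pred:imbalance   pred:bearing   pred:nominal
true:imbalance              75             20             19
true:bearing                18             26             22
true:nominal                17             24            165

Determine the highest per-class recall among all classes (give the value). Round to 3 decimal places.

Per-class recall (TP/(TP+FN)):
  imbalance: TP=75, FN=20+19=39 → 75/114 = 0.6579
  bearing: TP=26, FN=18+22=40 → 26/66 = 0.3939
  nominal: TP=165, FN=17+24=41 → 165/206 = 0.8010
Highest is class 'nominal' with recall = 0.801.

0.801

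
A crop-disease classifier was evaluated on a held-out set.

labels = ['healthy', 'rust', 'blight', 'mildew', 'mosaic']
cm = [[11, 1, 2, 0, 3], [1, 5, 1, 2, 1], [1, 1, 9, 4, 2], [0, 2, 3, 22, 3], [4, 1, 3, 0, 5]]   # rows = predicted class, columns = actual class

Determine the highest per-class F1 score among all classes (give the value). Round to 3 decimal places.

Per-class F1 score (2·TP/(2·TP+FP+FN)):
  healthy: TP=11, FP=1+2+0+3=6, FN=1+1+0+4=6 → 22/34 = 0.6471
  rust: TP=5, FP=1+1+2+1=5, FN=1+1+2+1=5 → 10/20 = 0.5000
  blight: TP=9, FP=1+1+4+2=8, FN=2+1+3+3=9 → 18/35 = 0.5143
  mildew: TP=22, FP=0+2+3+3=8, FN=0+2+4+0=6 → 44/58 = 0.7586
  mosaic: TP=5, FP=4+1+3+0=8, FN=3+1+2+3=9 → 10/27 = 0.3704
Highest is class 'mildew' with F1 score = 0.759.

0.759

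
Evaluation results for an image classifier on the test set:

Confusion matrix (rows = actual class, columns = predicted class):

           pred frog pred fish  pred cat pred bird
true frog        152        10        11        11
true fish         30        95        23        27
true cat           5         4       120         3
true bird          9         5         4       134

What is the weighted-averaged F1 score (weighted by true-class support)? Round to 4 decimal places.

0.7715

Per-class F1 score (2·TP/(2·TP+FP+FN)):
  frog: TP=152, FP=30+5+9=44, FN=10+11+11=32 → 304/380 = 0.80000
  fish: TP=95, FP=10+4+5=19, FN=30+23+27=80 → 190/289 = 0.65744
  cat: TP=120, FP=11+23+4=38, FN=5+4+3=12 → 240/290 = 0.82759
  bird: TP=134, FP=11+27+3=41, FN=9+5+4=18 → 268/327 = 0.81957
Weighted-F1 score = Σ (supportᵢ/N)·F1 scoreᵢ with N=643: (184/643)·0.80000 + (175/643)·0.65744 + (132/643)·0.82759 + (152/643)·0.81957 = 0.7715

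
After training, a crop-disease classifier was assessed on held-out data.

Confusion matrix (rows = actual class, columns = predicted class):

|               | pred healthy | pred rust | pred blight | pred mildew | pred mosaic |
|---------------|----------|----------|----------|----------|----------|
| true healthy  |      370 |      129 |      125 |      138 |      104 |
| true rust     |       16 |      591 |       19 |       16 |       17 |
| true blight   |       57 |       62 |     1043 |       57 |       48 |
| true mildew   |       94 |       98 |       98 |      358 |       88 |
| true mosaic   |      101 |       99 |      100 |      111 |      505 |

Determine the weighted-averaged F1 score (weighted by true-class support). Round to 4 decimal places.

0.6350

Per-class F1 score (2·TP/(2·TP+FP+FN)):
  healthy: TP=370, FP=16+57+94+101=268, FN=129+125+138+104=496 → 740/1504 = 0.49202
  rust: TP=591, FP=129+62+98+99=388, FN=16+19+16+17=68 → 1182/1638 = 0.72161
  blight: TP=1043, FP=125+19+98+100=342, FN=57+62+57+48=224 → 2086/2652 = 0.78658
  mildew: TP=358, FP=138+16+57+111=322, FN=94+98+98+88=378 → 716/1416 = 0.50565
  mosaic: TP=505, FP=104+17+48+88=257, FN=101+99+100+111=411 → 1010/1678 = 0.60191
Weighted-F1 score = Σ (supportᵢ/N)·F1 scoreᵢ with N=4444: (866/4444)·0.49202 + (659/4444)·0.72161 + (1267/4444)·0.78658 + (736/4444)·0.50565 + (916/4444)·0.60191 = 0.6350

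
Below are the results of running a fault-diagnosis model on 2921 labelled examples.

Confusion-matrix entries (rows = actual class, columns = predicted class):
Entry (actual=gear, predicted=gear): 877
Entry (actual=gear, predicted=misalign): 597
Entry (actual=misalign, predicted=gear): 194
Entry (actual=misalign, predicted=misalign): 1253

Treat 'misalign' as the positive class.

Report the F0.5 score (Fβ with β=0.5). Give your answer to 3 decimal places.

Fβ = (1+β²)·TP / ((1+β²)·TP + β²·FN + FP), with β²=1/4
= 1.25·1253 / (1.25·1253 + 0.25·194 + 597) = 0.708

0.708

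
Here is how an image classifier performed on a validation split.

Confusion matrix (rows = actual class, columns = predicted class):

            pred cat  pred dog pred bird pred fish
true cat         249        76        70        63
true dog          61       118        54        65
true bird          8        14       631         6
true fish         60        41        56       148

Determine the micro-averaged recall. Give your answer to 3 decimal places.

0.666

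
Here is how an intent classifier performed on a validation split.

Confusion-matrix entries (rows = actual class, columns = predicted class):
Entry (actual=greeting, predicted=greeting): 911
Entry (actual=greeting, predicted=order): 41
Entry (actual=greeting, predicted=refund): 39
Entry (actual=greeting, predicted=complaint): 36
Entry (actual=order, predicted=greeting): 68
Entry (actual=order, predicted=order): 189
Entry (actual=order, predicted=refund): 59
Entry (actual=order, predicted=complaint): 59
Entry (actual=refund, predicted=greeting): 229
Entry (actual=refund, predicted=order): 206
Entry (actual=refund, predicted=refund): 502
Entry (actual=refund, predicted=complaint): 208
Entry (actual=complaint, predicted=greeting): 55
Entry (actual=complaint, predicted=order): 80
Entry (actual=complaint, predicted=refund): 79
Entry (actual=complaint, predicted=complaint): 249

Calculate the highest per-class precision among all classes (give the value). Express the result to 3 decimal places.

Per-class precision (TP/(TP+FP)):
  greeting: TP=911, FP=68+229+55=352 → 911/1263 = 0.7213
  order: TP=189, FP=41+206+80=327 → 189/516 = 0.3663
  refund: TP=502, FP=39+59+79=177 → 502/679 = 0.7393
  complaint: TP=249, FP=36+59+208=303 → 249/552 = 0.4511
Highest is class 'refund' with precision = 0.739.

0.739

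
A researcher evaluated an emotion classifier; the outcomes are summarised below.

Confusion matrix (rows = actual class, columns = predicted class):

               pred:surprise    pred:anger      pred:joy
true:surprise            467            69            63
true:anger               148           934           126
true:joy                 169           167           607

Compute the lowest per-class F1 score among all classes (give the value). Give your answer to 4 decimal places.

Per-class F1 score (2·TP/(2·TP+FP+FN)):
  surprise: TP=467, FP=148+169=317, FN=69+63=132 → 934/1383 = 0.67534
  anger: TP=934, FP=69+167=236, FN=148+126=274 → 1868/2378 = 0.78553
  joy: TP=607, FP=63+126=189, FN=169+167=336 → 1214/1739 = 0.69810
Lowest is class 'surprise' with F1 score = 0.6753.

0.6753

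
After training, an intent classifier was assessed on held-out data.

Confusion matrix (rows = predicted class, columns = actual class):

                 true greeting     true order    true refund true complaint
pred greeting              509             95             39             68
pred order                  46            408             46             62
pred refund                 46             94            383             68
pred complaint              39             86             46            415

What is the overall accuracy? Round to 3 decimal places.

0.700

Accuracy = trace / total = (509+408+383+415=1715) / 2450 = 1715/2450 = 0.700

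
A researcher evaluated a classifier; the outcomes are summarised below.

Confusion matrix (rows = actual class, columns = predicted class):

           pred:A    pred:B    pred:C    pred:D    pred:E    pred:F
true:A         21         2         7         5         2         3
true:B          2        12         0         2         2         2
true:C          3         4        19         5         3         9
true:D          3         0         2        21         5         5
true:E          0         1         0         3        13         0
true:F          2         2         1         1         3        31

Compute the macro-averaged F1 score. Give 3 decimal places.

0.591

Per-class F1 score (2·TP/(2·TP+FP+FN)):
  A: TP=21, FP=2+3+3+0+2=10, FN=2+7+5+2+3=19 → 42/71 = 0.5915
  B: TP=12, FP=2+4+0+1+2=9, FN=2+0+2+2+2=8 → 24/41 = 0.5854
  C: TP=19, FP=7+0+2+0+1=10, FN=3+4+5+3+9=24 → 38/72 = 0.5278
  D: TP=21, FP=5+2+5+3+1=16, FN=3+0+2+5+5=15 → 42/73 = 0.5753
  E: TP=13, FP=2+2+3+5+3=15, FN=0+1+0+3+0=4 → 26/45 = 0.5778
  F: TP=31, FP=3+2+9+5+0=19, FN=2+2+1+1+3=9 → 62/90 = 0.6889
Macro-F1 score = mean = (0.5915 + 0.5854 + 0.5278 + 0.5753 + 0.5778 + 0.6889) / 6 = 0.591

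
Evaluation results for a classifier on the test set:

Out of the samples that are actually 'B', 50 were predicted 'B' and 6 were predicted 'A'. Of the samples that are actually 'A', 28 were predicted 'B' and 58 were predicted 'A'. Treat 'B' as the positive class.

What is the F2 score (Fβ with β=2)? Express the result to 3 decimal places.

Fβ = (1+β²)·TP / ((1+β²)·TP + β²·FN + FP), with β²=4
= 5·50 / (5·50 + 4·6 + 28) = 0.828

0.828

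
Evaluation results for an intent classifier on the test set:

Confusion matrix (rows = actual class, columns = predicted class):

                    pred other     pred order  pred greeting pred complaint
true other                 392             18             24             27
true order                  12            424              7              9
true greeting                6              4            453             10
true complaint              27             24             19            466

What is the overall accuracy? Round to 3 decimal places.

0.903

Accuracy = trace / total = (392+424+453+466=1735) / 1922 = 1735/1922 = 0.903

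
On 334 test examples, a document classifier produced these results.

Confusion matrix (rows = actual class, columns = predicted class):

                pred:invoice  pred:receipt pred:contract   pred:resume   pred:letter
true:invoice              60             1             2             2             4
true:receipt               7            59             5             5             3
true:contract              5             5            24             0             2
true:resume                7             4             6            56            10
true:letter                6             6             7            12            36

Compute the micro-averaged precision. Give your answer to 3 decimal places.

0.704

Micro-averaging pools counts across classes: ΣTP=235, ΣFP=99, ΣFN=99.
Micro-precision = TP/(TP+FP) on pooled counts = 0.704 (equals overall accuracy in single-label multiclass).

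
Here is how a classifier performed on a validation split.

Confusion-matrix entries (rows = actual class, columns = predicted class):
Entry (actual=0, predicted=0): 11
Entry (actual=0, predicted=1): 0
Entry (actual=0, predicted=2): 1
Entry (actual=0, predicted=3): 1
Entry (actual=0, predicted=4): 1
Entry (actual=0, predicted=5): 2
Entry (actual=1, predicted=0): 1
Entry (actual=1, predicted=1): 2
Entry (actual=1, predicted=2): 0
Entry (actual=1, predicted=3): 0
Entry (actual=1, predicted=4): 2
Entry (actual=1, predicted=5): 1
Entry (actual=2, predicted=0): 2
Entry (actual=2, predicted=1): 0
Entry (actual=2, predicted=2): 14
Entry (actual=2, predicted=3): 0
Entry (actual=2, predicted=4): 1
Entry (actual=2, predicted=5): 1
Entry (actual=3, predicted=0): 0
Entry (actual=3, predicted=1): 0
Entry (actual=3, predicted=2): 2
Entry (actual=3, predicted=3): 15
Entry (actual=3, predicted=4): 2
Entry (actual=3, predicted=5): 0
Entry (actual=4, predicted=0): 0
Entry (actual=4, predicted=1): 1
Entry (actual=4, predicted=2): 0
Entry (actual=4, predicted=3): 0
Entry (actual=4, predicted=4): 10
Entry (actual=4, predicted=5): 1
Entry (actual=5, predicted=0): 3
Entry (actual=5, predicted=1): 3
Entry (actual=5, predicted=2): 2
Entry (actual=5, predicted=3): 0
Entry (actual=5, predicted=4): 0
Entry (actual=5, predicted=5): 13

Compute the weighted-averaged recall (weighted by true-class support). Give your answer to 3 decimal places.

0.707

Per-class recall (TP/(TP+FN)):
  0: TP=11, FN=0+1+1+1+2=5 → 11/16 = 0.6875
  1: TP=2, FN=1+0+0+2+1=4 → 2/6 = 0.3333
  2: TP=14, FN=2+0+0+1+1=4 → 14/18 = 0.7778
  3: TP=15, FN=0+0+2+2+0=4 → 15/19 = 0.7895
  4: TP=10, FN=0+1+0+0+1=2 → 10/12 = 0.8333
  5: TP=13, FN=3+3+2+0+0=8 → 13/21 = 0.6190
Weighted-recall = Σ (supportᵢ/N)·recallᵢ with N=92: (16/92)·0.6875 + (6/92)·0.3333 + (18/92)·0.7778 + (19/92)·0.7895 + (12/92)·0.8333 + (21/92)·0.6190 = 0.707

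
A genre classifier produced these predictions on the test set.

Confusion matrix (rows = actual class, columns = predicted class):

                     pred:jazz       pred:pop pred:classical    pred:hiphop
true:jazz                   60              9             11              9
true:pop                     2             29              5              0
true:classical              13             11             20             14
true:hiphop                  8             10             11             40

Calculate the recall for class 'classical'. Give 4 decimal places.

recall = TP/(TP+FN).
classical: TP=20, FN=13+11+14=38 → 20/58 = 0.34483

0.3448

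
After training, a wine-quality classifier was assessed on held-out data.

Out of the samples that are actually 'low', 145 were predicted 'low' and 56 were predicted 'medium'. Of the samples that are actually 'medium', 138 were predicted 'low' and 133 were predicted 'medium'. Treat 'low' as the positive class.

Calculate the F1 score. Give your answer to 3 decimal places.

Precision = TP/(TP+FP) = 145/283 = 0.5124
Recall = TP/(TP+FN) = 145/201 = 0.7214
F1 = 2·TP/(2·TP+FP+FN) = 290/484 = 0.599

0.599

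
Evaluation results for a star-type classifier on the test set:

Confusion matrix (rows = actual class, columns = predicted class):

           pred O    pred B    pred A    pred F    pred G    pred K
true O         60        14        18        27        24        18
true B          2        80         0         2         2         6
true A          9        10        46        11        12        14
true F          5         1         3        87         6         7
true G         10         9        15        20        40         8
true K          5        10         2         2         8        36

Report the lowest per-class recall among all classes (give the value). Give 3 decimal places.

Per-class recall (TP/(TP+FN)):
  O: TP=60, FN=14+18+27+24+18=101 → 60/161 = 0.3727
  B: TP=80, FN=2+0+2+2+6=12 → 80/92 = 0.8696
  A: TP=46, FN=9+10+11+12+14=56 → 46/102 = 0.4510
  F: TP=87, FN=5+1+3+6+7=22 → 87/109 = 0.7982
  G: TP=40, FN=10+9+15+20+8=62 → 40/102 = 0.3922
  K: TP=36, FN=5+10+2+2+8=27 → 36/63 = 0.5714
Lowest is class 'O' with recall = 0.373.

0.373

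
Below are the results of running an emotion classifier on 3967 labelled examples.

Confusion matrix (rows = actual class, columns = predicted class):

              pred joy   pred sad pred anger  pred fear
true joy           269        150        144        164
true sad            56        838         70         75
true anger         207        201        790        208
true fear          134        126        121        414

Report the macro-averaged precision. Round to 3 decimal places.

0.556

Per-class precision (TP/(TP+FP)):
  joy: TP=269, FP=56+207+134=397 → 269/666 = 0.4039
  sad: TP=838, FP=150+201+126=477 → 838/1315 = 0.6373
  anger: TP=790, FP=144+70+121=335 → 790/1125 = 0.7022
  fear: TP=414, FP=164+75+208=447 → 414/861 = 0.4808
Macro-precision = mean = (0.4039 + 0.6373 + 0.7022 + 0.4808) / 4 = 0.556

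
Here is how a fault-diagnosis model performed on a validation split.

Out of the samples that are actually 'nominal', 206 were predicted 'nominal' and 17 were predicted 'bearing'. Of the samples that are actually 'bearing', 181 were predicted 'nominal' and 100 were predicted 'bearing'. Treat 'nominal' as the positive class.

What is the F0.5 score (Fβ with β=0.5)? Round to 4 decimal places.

Fβ = (1+β²)·TP / ((1+β²)·TP + β²·FN + FP), with β²=1/4
= 1.25·206 / (1.25·206 + 0.25·17 + 181) = 0.5816

0.5816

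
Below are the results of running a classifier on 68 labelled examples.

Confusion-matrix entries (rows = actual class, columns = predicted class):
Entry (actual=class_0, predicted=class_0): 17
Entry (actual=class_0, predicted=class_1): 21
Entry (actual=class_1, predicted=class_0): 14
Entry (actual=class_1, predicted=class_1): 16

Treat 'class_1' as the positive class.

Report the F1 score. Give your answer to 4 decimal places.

Precision = TP/(TP+FP) = 16/37 = 0.4324
Recall = TP/(TP+FN) = 16/30 = 0.5333
F1 = 2·TP/(2·TP+FP+FN) = 32/67 = 0.4776

0.4776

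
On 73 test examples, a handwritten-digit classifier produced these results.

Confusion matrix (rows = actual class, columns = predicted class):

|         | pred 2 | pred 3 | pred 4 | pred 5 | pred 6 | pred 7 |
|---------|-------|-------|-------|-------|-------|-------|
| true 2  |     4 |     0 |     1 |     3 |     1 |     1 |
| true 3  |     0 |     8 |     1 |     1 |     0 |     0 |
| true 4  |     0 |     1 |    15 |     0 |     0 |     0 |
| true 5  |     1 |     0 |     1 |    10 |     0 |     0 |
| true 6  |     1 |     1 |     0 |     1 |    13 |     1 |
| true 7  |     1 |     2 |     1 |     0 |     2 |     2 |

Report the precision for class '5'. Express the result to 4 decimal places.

Take TP from the diagonal, FP from the rest of the '5' prediction marginal, FN from the rest of the '5' actual marginal.
precision = TP/(TP+FP).
5: TP=10, FP=3+1+0+1+0=5 → 10/15 = 0.66667

0.6667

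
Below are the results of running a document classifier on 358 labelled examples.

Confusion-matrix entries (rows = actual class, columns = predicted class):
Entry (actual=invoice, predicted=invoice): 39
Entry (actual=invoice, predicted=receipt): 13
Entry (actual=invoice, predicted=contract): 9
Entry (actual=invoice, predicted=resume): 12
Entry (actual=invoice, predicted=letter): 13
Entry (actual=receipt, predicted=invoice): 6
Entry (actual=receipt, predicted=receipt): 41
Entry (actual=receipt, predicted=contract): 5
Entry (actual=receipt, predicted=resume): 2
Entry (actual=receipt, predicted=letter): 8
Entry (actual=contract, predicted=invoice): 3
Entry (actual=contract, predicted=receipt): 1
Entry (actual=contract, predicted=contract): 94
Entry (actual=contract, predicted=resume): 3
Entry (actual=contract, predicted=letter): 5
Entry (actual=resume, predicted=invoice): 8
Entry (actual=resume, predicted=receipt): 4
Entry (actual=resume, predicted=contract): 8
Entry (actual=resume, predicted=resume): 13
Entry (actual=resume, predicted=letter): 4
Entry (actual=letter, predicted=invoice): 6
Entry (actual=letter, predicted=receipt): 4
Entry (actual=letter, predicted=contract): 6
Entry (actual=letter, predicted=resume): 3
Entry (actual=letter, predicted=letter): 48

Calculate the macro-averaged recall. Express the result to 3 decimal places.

Per-class recall (TP/(TP+FN)):
  invoice: TP=39, FN=13+9+12+13=47 → 39/86 = 0.4535
  receipt: TP=41, FN=6+5+2+8=21 → 41/62 = 0.6613
  contract: TP=94, FN=3+1+3+5=12 → 94/106 = 0.8868
  resume: TP=13, FN=8+4+8+4=24 → 13/37 = 0.3514
  letter: TP=48, FN=6+4+6+3=19 → 48/67 = 0.7164
Macro-recall = mean = (0.4535 + 0.6613 + 0.8868 + 0.3514 + 0.7164) / 5 = 0.614

0.614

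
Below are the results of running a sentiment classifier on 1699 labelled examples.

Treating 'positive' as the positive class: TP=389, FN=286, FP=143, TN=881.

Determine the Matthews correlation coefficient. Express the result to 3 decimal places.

MCC = (TP·TN − FP·FN) / √((TP+FP)(TP+FN)(TN+FP)(TN+FN))
Numerator = 389·881 − 143·286 = 301811
Denominator = √(532·675·1024·1167) = √429127372800 = 655078.1425
MCC = 301811 / 655078.1425 = 0.461

0.461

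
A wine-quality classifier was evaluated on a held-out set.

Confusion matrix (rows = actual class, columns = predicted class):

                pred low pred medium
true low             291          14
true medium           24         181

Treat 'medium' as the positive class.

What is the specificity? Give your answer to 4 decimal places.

0.9541

Specificity = TN/(TN+FP) = 291/(291+14) = 0.9541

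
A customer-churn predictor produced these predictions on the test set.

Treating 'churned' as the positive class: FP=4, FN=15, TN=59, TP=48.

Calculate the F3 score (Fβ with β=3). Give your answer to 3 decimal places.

Fβ = (1+β²)·TP / ((1+β²)·TP + β²·FN + FP), with β²=9
= 10·48 / (10·48 + 9·15 + 4) = 0.775

0.775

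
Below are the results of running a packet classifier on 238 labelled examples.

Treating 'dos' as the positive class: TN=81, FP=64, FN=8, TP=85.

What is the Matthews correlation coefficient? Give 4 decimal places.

0.4766

MCC = (TP·TN − FP·FN) / √((TP+FP)(TP+FN)(TN+FP)(TN+FN))
Numerator = 85·81 − 64·8 = 6373
Denominator = √(149·93·145·89) = √178824585 = 13372.5310
MCC = 6373 / 13372.5310 = 0.4766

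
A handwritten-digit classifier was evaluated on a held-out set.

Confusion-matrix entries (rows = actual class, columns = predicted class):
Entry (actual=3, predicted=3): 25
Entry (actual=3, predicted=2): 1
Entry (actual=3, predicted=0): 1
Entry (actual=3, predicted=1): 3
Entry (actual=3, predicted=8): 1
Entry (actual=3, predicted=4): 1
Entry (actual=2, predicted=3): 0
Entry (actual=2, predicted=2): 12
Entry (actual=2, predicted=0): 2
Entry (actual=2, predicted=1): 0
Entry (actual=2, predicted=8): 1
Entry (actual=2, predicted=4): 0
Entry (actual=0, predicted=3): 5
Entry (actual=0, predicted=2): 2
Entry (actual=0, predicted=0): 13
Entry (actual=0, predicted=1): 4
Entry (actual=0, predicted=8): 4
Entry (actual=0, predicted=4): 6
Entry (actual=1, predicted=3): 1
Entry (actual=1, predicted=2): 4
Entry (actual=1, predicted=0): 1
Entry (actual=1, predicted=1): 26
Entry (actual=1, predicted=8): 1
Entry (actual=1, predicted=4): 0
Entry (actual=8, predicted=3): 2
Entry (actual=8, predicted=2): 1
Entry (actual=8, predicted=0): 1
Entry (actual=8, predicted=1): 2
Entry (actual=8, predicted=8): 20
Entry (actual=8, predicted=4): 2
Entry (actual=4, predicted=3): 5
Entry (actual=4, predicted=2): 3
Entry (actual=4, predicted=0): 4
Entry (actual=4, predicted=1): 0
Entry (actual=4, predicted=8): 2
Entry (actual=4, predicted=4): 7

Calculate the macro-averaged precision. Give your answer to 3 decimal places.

0.607

Per-class precision (TP/(TP+FP)):
  3: TP=25, FP=0+5+1+2+5=13 → 25/38 = 0.6579
  2: TP=12, FP=1+2+4+1+3=11 → 12/23 = 0.5217
  0: TP=13, FP=1+2+1+1+4=9 → 13/22 = 0.5909
  1: TP=26, FP=3+0+4+2+0=9 → 26/35 = 0.7429
  8: TP=20, FP=1+1+4+1+2=9 → 20/29 = 0.6897
  4: TP=7, FP=1+0+6+0+2=9 → 7/16 = 0.4375
Macro-precision = mean = (0.6579 + 0.5217 + 0.5909 + 0.7429 + 0.6897 + 0.4375) / 6 = 0.607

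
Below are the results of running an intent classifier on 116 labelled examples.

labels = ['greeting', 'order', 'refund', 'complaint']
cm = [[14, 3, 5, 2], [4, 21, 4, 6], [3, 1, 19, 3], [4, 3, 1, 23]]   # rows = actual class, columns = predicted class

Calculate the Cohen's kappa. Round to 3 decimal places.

Observed agreement pₒ = trace/N = 77/116 = 0.6638
Expected agreement pₑ = Σ (rowᵢ·colᵢ)/N² = (24·25 + 35·28 + 26·29 + 31·34)/116² = 0.2518
κ = (pₒ − pₑ)/(1 − pₑ) = (0.6638 − 0.2518)/(1 − 0.2518) = 0.551

0.551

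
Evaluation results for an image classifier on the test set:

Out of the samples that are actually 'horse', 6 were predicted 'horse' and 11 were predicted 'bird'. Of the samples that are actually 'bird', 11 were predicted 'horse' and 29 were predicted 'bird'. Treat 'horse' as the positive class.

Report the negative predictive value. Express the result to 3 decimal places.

NPV = TN/(TN+FN) = 29/(29+11) = 0.725

0.725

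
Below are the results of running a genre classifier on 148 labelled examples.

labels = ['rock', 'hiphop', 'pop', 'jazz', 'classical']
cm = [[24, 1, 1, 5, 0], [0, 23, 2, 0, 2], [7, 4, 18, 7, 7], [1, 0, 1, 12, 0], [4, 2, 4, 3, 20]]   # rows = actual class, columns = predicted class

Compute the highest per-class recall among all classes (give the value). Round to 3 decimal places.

Per-class recall (TP/(TP+FN)):
  rock: TP=24, FN=1+1+5+0=7 → 24/31 = 0.7742
  hiphop: TP=23, FN=0+2+0+2=4 → 23/27 = 0.8519
  pop: TP=18, FN=7+4+7+7=25 → 18/43 = 0.4186
  jazz: TP=12, FN=1+0+1+0=2 → 12/14 = 0.8571
  classical: TP=20, FN=4+2+4+3=13 → 20/33 = 0.6061
Highest is class 'jazz' with recall = 0.857.

0.857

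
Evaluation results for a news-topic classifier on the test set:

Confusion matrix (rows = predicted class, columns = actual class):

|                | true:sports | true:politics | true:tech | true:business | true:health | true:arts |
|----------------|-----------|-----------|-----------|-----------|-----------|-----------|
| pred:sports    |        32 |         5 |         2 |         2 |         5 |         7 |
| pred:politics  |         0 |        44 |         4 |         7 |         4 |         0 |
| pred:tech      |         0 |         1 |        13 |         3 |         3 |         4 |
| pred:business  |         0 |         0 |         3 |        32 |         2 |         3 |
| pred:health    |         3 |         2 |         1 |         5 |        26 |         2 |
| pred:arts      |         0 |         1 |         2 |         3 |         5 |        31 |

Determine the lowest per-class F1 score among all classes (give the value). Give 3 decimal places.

0.531

Per-class F1 score (2·TP/(2·TP+FP+FN)):
  sports: TP=32, FP=5+2+2+5+7=21, FN=0+0+0+3+0=3 → 64/88 = 0.7273
  politics: TP=44, FP=0+4+7+4+0=15, FN=5+1+0+2+1=9 → 88/112 = 0.7857
  tech: TP=13, FP=0+1+3+3+4=11, FN=2+4+3+1+2=12 → 26/49 = 0.5306
  business: TP=32, FP=0+0+3+2+3=8, FN=2+7+3+5+3=20 → 64/92 = 0.6957
  health: TP=26, FP=3+2+1+5+2=13, FN=5+4+3+2+5=19 → 52/84 = 0.6190
  arts: TP=31, FP=0+1+2+3+5=11, FN=7+0+4+3+2=16 → 62/89 = 0.6966
Lowest is class 'tech' with F1 score = 0.531.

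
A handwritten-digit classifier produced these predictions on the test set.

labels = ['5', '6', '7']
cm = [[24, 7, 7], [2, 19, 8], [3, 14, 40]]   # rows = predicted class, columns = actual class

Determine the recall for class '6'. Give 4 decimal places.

One-vs-rest for '6': TP = diagonal; FP = other classes predicted '6'; FN = '6' predicted as other.
recall = TP/(TP+FN).
6: TP=19, FN=7+14=21 → 19/40 = 0.47500

0.4750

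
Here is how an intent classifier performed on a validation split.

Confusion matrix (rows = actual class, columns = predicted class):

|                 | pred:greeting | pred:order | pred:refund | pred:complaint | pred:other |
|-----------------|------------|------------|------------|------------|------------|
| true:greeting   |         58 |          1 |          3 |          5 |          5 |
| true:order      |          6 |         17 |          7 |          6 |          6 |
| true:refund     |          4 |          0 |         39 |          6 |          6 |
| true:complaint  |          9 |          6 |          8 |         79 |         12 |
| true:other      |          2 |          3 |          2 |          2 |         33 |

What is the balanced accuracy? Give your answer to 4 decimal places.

Balanced accuracy = mean of per-class recall.
  greeting: recall = 58/72 = 0.80556
  order: recall = 17/42 = 0.40476
  refund: recall = 39/55 = 0.70909
  complaint: recall = 79/114 = 0.69298
  other: recall = 33/42 = 0.78571
Mean = (0.80556 + 0.40476 + 0.70909 + 0.69298 + 0.78571) / 5 = 0.6796

0.6796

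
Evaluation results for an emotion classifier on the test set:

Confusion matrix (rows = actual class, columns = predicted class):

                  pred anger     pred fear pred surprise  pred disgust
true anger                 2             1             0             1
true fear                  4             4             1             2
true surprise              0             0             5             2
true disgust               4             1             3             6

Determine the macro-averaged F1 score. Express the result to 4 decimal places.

Per-class F1 score (2·TP/(2·TP+FP+FN)):
  anger: TP=2, FP=4+0+4=8, FN=1+0+1=2 → 4/14 = 0.28571
  fear: TP=4, FP=1+0+1=2, FN=4+1+2=7 → 8/17 = 0.47059
  surprise: TP=5, FP=0+1+3=4, FN=0+0+2=2 → 10/16 = 0.62500
  disgust: TP=6, FP=1+2+2=5, FN=4+1+3=8 → 12/25 = 0.48000
Macro-F1 score = mean = (0.28571 + 0.47059 + 0.62500 + 0.48000) / 4 = 0.4653

0.4653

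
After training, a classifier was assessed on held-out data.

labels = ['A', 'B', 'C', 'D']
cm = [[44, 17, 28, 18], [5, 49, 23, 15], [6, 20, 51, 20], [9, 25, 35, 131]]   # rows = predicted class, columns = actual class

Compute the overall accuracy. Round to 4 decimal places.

0.5544

Accuracy = trace / total = (44+49+51+131=275) / 496 = 275/496 = 0.5544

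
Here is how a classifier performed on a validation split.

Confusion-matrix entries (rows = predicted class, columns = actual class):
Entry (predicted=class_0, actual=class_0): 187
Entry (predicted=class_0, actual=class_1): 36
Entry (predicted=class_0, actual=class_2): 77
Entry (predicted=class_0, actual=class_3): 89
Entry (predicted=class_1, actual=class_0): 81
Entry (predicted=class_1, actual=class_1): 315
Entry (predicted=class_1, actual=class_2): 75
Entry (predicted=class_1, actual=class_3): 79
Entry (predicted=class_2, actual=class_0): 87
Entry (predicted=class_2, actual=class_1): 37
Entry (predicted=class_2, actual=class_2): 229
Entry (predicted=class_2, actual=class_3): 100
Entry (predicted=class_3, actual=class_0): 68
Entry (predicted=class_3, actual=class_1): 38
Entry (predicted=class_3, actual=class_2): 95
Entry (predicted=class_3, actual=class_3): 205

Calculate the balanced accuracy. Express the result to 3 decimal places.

0.524

Balanced accuracy = mean of per-class recall.
  class_0: recall = 187/423 = 0.4421
  class_1: recall = 315/426 = 0.7394
  class_2: recall = 229/476 = 0.4811
  class_3: recall = 205/473 = 0.4334
Mean = (0.4421 + 0.7394 + 0.4811 + 0.4334) / 4 = 0.524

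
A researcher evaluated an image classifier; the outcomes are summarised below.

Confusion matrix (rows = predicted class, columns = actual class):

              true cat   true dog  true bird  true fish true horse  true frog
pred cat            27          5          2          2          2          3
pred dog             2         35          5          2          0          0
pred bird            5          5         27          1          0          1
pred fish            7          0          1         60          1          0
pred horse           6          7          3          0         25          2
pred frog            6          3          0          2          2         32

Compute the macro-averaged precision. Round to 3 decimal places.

Per-class precision (TP/(TP+FP)):
  cat: TP=27, FP=5+2+2+2+3=14 → 27/41 = 0.6585
  dog: TP=35, FP=2+5+2+0+0=9 → 35/44 = 0.7955
  bird: TP=27, FP=5+5+1+0+1=12 → 27/39 = 0.6923
  fish: TP=60, FP=7+0+1+1+0=9 → 60/69 = 0.8696
  horse: TP=25, FP=6+7+3+0+2=18 → 25/43 = 0.5814
  frog: TP=32, FP=6+3+0+2+2=13 → 32/45 = 0.7111
Macro-precision = mean = (0.6585 + 0.7955 + 0.6923 + 0.8696 + 0.5814 + 0.7111) / 6 = 0.718

0.718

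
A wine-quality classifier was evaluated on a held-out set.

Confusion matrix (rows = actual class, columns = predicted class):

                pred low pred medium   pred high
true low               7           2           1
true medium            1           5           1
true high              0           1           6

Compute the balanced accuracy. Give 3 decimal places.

Balanced accuracy = mean of per-class recall.
  low: recall = 7/10 = 0.7000
  medium: recall = 5/7 = 0.7143
  high: recall = 6/7 = 0.8571
Mean = (0.7000 + 0.7143 + 0.8571) / 3 = 0.757

0.757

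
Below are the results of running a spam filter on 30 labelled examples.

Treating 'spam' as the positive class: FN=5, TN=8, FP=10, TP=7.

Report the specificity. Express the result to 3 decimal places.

0.444

Specificity = TN/(TN+FP) = 8/(8+10) = 0.444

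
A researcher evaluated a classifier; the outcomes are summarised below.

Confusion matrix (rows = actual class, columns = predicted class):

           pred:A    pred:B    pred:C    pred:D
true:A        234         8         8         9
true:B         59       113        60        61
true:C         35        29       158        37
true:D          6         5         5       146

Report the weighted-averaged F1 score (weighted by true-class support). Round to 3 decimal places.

0.651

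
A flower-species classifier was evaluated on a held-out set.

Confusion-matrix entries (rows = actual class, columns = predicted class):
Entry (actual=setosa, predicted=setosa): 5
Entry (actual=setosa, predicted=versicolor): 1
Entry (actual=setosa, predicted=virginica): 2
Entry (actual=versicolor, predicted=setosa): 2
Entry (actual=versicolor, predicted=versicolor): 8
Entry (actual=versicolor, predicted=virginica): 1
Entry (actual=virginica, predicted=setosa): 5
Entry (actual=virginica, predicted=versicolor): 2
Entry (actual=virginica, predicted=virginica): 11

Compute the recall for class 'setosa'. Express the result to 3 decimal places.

Take TP from the diagonal, FP from the rest of the 'setosa' prediction marginal, FN from the rest of the 'setosa' actual marginal.
recall = TP/(TP+FN).
setosa: TP=5, FN=1+2=3 → 5/8 = 0.6250

0.625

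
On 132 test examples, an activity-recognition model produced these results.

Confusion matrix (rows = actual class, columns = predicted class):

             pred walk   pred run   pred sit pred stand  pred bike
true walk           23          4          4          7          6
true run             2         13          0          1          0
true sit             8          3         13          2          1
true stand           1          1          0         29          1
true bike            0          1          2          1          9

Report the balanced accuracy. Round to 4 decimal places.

0.6831

Balanced accuracy = mean of per-class recall.
  walk: recall = 23/44 = 0.52273
  run: recall = 13/16 = 0.81250
  sit: recall = 13/27 = 0.48148
  stand: recall = 29/32 = 0.90625
  bike: recall = 9/13 = 0.69231
Mean = (0.52273 + 0.81250 + 0.48148 + 0.90625 + 0.69231) / 5 = 0.6831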